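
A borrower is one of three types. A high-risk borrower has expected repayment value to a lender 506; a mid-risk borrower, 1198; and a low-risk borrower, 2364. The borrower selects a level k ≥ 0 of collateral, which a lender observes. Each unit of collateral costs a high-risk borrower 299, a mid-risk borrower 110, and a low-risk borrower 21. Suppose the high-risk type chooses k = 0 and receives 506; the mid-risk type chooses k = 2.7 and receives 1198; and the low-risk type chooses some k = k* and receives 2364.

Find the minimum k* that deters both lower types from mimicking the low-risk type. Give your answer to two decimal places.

Mid-risk type (on-path payoff 1198 − 110×2.7 = 901) won't mimic when 901 ≥ 2364 − 110·k*, i.e. k* ≥ 13.30.
High-risk type (on-path payoff 506) won't mimic when 506 ≥ 2364 − 299·k*, i.e. k* ≥ 6.21.
Both must hold, so k* = max(6.21, 13.30) = 13.30. The mid-risk type's constraint binds.

13.30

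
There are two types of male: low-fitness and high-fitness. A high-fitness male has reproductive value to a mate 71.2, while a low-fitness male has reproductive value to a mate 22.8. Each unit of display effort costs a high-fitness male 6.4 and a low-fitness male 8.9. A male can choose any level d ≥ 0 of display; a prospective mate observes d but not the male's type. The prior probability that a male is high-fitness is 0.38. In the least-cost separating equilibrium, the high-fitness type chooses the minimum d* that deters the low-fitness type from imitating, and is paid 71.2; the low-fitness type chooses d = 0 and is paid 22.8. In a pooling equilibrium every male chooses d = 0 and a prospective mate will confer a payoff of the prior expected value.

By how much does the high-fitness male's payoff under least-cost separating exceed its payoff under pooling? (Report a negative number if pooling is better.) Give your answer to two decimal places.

Least-cost separating signal: d* solves 22.8 = 71.2 − 8.9·d*, so d* = (71.2 − 22.8)/8.9 ≈ 5.4382.
High-fitness type's separating payoff: 71.2 − 6.4 × d* = 71.2 − 6.4 × (71.2 − 22.8)/8.9 = 71.2 − 309.76/8.9 ≈ 36.3955.
Pooling payoff: 0.38 × 71.2 + 0.62 × 22.8 = 41.192.
Difference: 36.3955 − 41.192 = -4.7965, i.e. -4.80 to two decimal places.
The high-fitness type would prefer the pooling outcome.

-4.80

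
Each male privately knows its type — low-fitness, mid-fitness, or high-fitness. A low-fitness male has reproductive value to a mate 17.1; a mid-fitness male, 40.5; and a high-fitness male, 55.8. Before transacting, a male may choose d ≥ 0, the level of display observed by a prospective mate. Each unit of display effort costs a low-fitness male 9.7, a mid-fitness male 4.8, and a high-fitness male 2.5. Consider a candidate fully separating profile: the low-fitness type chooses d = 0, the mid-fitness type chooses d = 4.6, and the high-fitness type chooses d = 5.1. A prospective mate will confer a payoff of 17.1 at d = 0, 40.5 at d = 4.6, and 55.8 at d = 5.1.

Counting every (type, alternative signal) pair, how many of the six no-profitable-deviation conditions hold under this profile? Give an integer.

5

Mid-fitness (own payoff 40.5 − 4.8×4.6 = 18.42): to d=0 gives 17.1 → no gain ✓; to d=5.1 gives 55.8 − 4.8×5.1 = 31.32 → profitable ✗.
Low-fitness (own payoff 17.1): to d=4.6 gives 40.5 − 9.7×4.6 = -4.12 → no gain ✓; to d=5.1 gives 55.8 − 9.7×5.1 = 6.33 → no gain ✓.
High-fitness (own payoff 55.8 − 2.5×5.1 = 43.05): to d=0 gives 17.1 → no gain ✓; to d=4.6 gives 40.5 − 2.5×4.6 = 29 → no gain ✓.
5 of the 6 constraints hold; not an equilibrium.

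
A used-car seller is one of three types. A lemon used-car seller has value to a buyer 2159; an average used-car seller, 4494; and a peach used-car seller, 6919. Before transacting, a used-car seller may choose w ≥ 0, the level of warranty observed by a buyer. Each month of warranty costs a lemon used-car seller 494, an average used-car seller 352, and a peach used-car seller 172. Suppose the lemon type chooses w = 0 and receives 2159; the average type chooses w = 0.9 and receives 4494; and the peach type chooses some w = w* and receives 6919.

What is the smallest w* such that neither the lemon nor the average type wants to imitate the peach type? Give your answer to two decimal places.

Lemon type (on-path payoff 2159) won't mimic when 2159 ≥ 6919 − 494·w*, i.e. w* ≥ 9.64.
Average type (on-path payoff 4494 − 352×0.9 = 4177.2) won't mimic when 4177.2 ≥ 6919 − 352·w*, i.e. w* ≥ 7.79.
Both must hold, so w* = max(9.64, 7.79) = 9.64. The lemon type's constraint binds.

9.64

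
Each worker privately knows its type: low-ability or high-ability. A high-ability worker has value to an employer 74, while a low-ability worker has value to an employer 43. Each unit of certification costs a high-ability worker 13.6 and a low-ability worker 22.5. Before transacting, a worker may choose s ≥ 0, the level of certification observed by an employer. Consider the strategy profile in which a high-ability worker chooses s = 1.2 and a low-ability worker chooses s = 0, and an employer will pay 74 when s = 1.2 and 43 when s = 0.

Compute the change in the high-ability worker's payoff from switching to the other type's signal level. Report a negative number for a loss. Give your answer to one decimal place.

-14.7

Playing s = 1.2 the high-ability worker receives 74 − 13.6 × 1.2 = 57.68.
Deviating to s = 0 yields 43 instead.
Gain from deviating: 43 − 57.68 = -14.68, i.e. -14.7 to one decimal place.
The gain is negative, so the high-ability type's incentive-compatibility constraint is satisfied.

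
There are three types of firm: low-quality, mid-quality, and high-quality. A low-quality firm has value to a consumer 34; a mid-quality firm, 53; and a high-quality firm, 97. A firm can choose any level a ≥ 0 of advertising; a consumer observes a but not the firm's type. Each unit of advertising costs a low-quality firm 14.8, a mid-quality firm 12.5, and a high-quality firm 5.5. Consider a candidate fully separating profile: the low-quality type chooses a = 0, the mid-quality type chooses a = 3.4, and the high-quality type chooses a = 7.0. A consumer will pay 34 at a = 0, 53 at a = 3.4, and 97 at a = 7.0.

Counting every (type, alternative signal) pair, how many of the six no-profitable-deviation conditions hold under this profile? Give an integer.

5

High-quality (own payoff 97 − 5.5×7.0 = 58.5): to a=0 gives 34 → no gain ✓; to a=3.4 gives 53 − 5.5×3.4 = 34.3 → no gain ✓.
Low-quality (own payoff 34): to a=3.4 gives 53 − 14.8×3.4 = 2.68 → no gain ✓; to a=7.0 gives 97 − 14.8×7.0 = -6.6 → no gain ✓.
Mid-quality (own payoff 53 − 12.5×3.4 = 10.5): to a=0 gives 34 → profitable ✗; to a=7.0 gives 97 − 12.5×7.0 = 9.5 → no gain ✓.
5 of the 6 constraints hold; not an equilibrium.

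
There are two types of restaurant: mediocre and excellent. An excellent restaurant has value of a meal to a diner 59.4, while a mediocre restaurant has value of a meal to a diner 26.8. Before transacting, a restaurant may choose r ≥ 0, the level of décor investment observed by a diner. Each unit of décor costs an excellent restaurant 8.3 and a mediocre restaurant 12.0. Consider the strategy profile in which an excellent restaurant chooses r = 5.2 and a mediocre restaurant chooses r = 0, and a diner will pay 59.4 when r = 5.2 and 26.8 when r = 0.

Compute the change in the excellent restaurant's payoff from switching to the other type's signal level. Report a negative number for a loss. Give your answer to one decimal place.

Playing r = 5.2 the excellent restaurant receives 59.4 − 8.3 × 5.2 = 16.24.
Deviating to r = 0 yields 26.8 instead.
Gain from deviating: 26.8 − 16.24 = 10.56, i.e. 10.6 to one decimal place.
The gain is positive, so the excellent type's incentive-compatibility constraint is violated — this profile is not a separating equilibrium.

10.6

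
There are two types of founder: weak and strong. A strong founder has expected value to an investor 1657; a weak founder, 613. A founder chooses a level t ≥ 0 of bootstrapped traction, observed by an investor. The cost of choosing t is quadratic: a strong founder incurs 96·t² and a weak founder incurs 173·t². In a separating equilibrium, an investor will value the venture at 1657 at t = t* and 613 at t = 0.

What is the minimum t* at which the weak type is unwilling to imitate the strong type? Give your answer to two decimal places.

2.46

The weak type at t = 0 receives 613; imitating at t* yields 1657 − 173·t*².
Indifference: 613 = 1657 − 173·t*², so t*² = (1657 − 613) / 173 ≈ 6.0347.
t* = √6.0347 ≈ 2.46.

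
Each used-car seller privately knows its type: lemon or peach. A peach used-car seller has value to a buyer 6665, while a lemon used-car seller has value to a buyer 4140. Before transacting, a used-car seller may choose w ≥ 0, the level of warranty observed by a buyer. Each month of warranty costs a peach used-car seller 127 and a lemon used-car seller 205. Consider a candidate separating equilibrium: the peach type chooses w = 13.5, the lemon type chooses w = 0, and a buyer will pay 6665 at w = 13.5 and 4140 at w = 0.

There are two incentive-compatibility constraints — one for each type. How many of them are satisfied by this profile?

2

Peach type: signal → 6665 − 127 × 13.5 = 4950.5; deviate to 0 → 4140. IC holds (4950.5 ≥ 4140).
Lemon type: stay at 0 → 4140; mimic → 6665 − 205 × 13.5 = 3897.5. IC holds (4140 ≥ 3897.5).
2 of 2 constraints hold, so this is a separating equilibrium.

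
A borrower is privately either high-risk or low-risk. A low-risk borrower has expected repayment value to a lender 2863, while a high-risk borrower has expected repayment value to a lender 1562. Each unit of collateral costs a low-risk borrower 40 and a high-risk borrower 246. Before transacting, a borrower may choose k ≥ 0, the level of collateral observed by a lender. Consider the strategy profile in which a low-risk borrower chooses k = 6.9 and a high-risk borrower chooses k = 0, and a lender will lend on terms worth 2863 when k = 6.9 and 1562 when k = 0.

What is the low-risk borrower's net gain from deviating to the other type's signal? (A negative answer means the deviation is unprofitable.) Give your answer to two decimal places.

Playing k = 6.9 the low-risk borrower receives 2863 − 40 × 6.9 = 2587.
Deviating to k = 0 yields 1562 instead.
Gain from deviating: 1562 − 2587 = -1025.00.
The gain is negative, so the low-risk type's incentive-compatibility constraint is satisfied.

-1025.00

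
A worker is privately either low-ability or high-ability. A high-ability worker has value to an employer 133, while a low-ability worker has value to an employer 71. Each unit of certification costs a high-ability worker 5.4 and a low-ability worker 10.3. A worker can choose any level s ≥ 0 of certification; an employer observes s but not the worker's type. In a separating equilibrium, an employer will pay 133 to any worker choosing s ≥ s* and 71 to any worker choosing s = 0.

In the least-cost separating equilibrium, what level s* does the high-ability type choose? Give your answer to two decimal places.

A low-ability worker choosing s = 0 receives 71.
Imitating at s* instead would pay 133 at cost 10.3·s*, netting 133 − 10.3·s*.
Indifference: 71 = 133 − 10.3·s*, so s* = (133 − 71) / 10.3 ≈ 6.02.
At s* the low-ability type's incentive constraint just binds; the high-ability type strictly prefers s* since its per-unit cost is lower.

6.02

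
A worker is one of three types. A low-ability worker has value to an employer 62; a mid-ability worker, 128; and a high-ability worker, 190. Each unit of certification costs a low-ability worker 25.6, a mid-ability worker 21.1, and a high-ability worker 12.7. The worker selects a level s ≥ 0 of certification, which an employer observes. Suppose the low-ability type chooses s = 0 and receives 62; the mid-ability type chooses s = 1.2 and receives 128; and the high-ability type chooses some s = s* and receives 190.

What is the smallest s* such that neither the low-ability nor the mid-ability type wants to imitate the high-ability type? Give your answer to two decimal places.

5.00

Low-ability type (on-path payoff 62) won't mimic when 62 ≥ 190 − 25.6·s*, i.e. s* ≥ 5.00.
Mid-ability type (on-path payoff 128 − 21.1×1.2 = 102.68) won't mimic when 102.68 ≥ 190 − 21.1·s*, i.e. s* ≥ 4.14.
Both must hold, so s* = max(5.00, 4.14) = 5.00. The low-ability type's constraint binds.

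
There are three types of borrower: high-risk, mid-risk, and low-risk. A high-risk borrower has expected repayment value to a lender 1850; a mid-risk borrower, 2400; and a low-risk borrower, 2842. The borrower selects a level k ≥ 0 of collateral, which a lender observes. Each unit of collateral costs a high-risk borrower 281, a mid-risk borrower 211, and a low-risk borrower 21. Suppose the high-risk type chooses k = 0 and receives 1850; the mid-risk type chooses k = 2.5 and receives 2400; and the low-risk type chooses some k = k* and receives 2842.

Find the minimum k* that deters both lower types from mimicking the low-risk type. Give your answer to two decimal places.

4.59

Mid-risk type (on-path payoff 2400 − 211×2.5 = 1872.5) won't mimic when 1872.5 ≥ 2842 − 211·k*, i.e. k* ≥ 4.59.
High-risk type (on-path payoff 1850) won't mimic when 1850 ≥ 2842 − 281·k*, i.e. k* ≥ 3.53.
Both must hold, so k* = max(3.53, 4.59) = 4.59. The mid-risk type's constraint binds.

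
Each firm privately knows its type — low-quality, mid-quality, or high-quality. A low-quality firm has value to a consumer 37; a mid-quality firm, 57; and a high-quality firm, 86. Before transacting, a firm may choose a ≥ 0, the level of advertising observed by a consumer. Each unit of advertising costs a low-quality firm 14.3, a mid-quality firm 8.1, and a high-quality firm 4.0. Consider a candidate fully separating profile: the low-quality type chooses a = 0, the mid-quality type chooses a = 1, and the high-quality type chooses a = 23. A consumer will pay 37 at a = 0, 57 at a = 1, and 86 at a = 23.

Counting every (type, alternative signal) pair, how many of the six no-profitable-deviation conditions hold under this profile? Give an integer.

Low-quality (own payoff 37): to a=1 gives 57 − 14.3×1 = 42.7 → profitable ✗; to a=23 gives 86 − 14.3×23 = -242.9 → no gain ✓.
High-quality (own payoff 86 − 4.0×23 = -6): to a=0 gives 37 → profitable ✗; to a=1 gives 57 − 4.0×1 = 53 → profitable ✗.
Mid-quality (own payoff 57 − 8.1×1 = 48.9): to a=0 gives 37 → no gain ✓; to a=23 gives 86 − 8.1×23 = -100.3 → no gain ✓.
3 of the 6 constraints hold; not an equilibrium.

3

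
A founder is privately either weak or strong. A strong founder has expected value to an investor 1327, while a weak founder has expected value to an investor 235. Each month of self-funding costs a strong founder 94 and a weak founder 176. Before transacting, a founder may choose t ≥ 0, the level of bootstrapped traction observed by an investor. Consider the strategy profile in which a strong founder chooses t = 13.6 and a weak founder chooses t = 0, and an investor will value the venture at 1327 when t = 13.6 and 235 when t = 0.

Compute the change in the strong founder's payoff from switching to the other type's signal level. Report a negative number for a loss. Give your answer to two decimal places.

186.40

Playing t = 13.6 the strong founder receives 1327 − 94 × 13.6 = 48.6.
Deviating to t = 0 yields 235 instead.
Gain from deviating: 235 − 48.6 = 186.40.
The gain is positive, so the strong type's incentive-compatibility constraint is violated — this profile is not a separating equilibrium.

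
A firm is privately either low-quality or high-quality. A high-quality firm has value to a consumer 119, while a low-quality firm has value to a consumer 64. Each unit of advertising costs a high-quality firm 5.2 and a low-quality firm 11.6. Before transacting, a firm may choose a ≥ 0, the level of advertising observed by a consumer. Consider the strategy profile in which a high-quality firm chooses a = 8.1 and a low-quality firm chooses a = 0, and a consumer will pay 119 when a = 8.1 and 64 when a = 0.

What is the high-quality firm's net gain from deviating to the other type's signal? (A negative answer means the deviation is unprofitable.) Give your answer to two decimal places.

Playing a = 8.1 the high-quality firm receives 119 − 5.2 × 8.1 = 76.88.
Deviating to a = 0 yields 64 instead.
Gain from deviating: 64 − 76.88 = -12.88.
The gain is negative, so the high-quality type's incentive-compatibility constraint is satisfied.

-12.88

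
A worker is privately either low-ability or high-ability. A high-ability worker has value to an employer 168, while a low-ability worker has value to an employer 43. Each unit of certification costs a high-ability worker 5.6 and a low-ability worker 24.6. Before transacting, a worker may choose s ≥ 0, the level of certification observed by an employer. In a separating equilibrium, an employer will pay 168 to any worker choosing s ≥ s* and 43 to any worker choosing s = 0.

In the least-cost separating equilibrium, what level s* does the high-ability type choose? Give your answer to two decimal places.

5.08

A low-ability worker choosing s = 0 receives 43.
Imitating at s* instead would pay 168 at cost 24.6·s*, netting 168 − 24.6·s*.
Indifference: 43 = 168 − 24.6·s*, so s* = (168 − 43) / 24.6 ≈ 5.08.
At s* the low-ability type's incentive constraint just binds; the high-ability type strictly prefers s* since its per-unit cost is lower.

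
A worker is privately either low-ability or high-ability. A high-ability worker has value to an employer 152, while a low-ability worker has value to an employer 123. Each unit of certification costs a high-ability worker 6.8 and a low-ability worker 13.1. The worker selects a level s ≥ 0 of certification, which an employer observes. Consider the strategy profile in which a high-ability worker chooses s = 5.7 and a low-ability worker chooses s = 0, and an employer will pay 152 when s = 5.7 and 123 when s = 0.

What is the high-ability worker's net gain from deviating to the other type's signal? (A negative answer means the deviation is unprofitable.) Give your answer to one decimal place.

Playing s = 5.7 the high-ability worker receives 152 − 6.8 × 5.7 = 113.24.
Deviating to s = 0 yields 123 instead.
Gain from deviating: 123 − 113.24 = 9.76, i.e. 9.8 to one decimal place.
The gain is positive, so the high-ability type's incentive-compatibility constraint is violated — this profile is not a separating equilibrium.

9.8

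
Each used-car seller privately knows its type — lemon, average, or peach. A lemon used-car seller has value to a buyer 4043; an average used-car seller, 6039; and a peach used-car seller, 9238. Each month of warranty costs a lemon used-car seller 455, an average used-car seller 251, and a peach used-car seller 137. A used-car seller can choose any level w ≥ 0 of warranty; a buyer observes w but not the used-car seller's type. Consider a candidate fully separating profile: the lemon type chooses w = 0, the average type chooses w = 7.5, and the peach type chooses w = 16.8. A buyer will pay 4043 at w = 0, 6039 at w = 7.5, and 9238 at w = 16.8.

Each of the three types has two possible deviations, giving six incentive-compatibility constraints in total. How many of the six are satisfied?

Peach (own payoff 9238 − 137×16.8 = 6936.4): to w=0 gives 4043 → no gain ✓; to w=7.5 gives 6039 − 137×7.5 = 5011.5 → no gain ✓.
Lemon (own payoff 4043): to w=7.5 gives 6039 − 455×7.5 = 2626.5 → no gain ✓; to w=16.8 gives 9238 − 455×16.8 = 1594 → no gain ✓.
Average (own payoff 6039 − 251×7.5 = 4156.5): to w=0 gives 4043 → no gain ✓; to w=16.8 gives 9238 − 251×16.8 = 5021.2 → profitable ✗.
5 of the 6 constraints hold; not an equilibrium.

5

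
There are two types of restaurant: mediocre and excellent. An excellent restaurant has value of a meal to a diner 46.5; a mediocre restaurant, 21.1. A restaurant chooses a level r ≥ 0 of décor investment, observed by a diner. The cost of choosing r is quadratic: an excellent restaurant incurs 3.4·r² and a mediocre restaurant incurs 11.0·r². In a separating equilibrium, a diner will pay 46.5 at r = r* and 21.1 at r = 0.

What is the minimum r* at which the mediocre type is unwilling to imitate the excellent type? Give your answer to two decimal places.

1.52

The mediocre type at r = 0 receives 21.1; imitating at r* yields 46.5 − 11.0·r*².
Indifference: 21.1 = 46.5 − 11.0·r*², so r*² = (46.5 − 21.1) / 11.0 ≈ 2.3091.
r* = √2.3091 ≈ 1.52.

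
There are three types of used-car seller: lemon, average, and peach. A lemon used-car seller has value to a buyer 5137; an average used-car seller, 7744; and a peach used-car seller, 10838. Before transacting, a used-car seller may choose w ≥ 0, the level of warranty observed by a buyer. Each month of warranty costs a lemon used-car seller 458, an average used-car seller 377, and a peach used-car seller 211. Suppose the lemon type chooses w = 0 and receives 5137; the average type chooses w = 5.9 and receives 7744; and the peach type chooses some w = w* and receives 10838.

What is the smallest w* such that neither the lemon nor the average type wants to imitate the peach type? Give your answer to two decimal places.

Average type (on-path payoff 7744 − 377×5.9 = 5519.7) won't mimic when 5519.7 ≥ 10838 − 377·w*, i.e. w* ≥ 14.11.
Lemon type (on-path payoff 5137) won't mimic when 5137 ≥ 10838 − 458·w*, i.e. w* ≥ 12.45.
Both must hold, so w* = max(12.45, 14.11) = 14.11. The average type's constraint binds.

14.11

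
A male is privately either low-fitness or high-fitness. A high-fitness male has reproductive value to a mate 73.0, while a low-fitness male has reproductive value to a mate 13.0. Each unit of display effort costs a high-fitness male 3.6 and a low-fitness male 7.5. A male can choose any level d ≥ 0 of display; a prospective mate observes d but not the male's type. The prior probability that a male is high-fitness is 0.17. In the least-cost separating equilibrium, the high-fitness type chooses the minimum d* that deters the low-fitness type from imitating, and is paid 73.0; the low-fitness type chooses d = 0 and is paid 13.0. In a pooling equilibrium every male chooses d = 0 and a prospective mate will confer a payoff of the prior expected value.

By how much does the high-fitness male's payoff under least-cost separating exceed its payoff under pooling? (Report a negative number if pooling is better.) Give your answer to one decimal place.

Least-cost separating signal: d* solves 13.0 = 73.0 − 7.5·d*, so d* = (73.0 − 13.0)/7.5 = 8.
High-fitness type's separating payoff: 73.0 − 3.6 × d* = 73.0 − 3.6 × (73.0 − 13.0)/7.5 = 73.0 − 216/7.5 = 44.2.
Pooling payoff: 0.17 × 73.0 + 0.83 × 13.0 = 23.2.
Difference: 44.2 − 23.2 = 21.0.
The high-fitness type prefers to separate.

21.0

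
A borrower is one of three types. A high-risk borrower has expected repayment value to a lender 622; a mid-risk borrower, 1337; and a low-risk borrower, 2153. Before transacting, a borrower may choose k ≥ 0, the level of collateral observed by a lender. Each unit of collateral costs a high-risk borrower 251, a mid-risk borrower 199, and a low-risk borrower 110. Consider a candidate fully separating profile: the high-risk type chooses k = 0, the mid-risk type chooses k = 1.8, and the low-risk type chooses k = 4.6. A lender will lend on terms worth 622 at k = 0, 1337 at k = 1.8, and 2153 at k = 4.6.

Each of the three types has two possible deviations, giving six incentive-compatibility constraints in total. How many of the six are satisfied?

3

Mid-risk (own payoff 1337 − 199×1.8 = 978.8): to k=0 gives 622 → no gain ✓; to k=4.6 gives 2153 − 199×4.6 = 1237.6 → profitable ✗.
High-risk (own payoff 622): to k=1.8 gives 1337 − 251×1.8 = 885.2 → profitable ✗; to k=4.6 gives 2153 − 251×4.6 = 998.4 → profitable ✗.
Low-risk (own payoff 2153 − 110×4.6 = 1647): to k=0 gives 622 → no gain ✓; to k=1.8 gives 1337 − 110×1.8 = 1139 → no gain ✓.
3 of the 6 constraints hold; not an equilibrium.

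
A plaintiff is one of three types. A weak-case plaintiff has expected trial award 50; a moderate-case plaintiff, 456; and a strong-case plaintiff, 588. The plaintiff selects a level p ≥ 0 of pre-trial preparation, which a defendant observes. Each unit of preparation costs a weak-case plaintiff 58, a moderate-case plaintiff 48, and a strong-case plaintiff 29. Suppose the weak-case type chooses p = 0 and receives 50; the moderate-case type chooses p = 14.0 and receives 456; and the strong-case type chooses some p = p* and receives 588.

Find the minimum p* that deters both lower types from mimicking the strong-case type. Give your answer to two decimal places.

16.75

Weak-case type (on-path payoff 50) won't mimic when 50 ≥ 588 − 58·p*, i.e. p* ≥ 9.28.
Moderate-case type (on-path payoff 456 − 48×14.0 = -216) won't mimic when -216 ≥ 588 − 48·p*, i.e. p* ≥ 16.75.
Both must hold, so p* = max(9.28, 16.75) = 16.75. The moderate-case type's constraint binds.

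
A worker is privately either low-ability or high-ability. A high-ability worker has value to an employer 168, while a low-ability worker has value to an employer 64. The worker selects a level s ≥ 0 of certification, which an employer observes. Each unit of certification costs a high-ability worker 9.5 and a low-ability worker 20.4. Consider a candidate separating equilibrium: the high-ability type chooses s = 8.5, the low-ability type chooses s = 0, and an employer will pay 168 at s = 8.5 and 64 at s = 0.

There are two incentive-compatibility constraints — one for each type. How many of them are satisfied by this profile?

Low-ability type: stay at 0 → 64; mimic → 168 − 20.4 × 8.5 = -5.4. IC holds (64 ≥ -5.4).
High-ability type: signal → 168 − 9.5 × 8.5 = 87.25; deviate to 0 → 64. IC holds (87.25 ≥ 64).
2 of 2 constraints hold, so this is a separating equilibrium.

2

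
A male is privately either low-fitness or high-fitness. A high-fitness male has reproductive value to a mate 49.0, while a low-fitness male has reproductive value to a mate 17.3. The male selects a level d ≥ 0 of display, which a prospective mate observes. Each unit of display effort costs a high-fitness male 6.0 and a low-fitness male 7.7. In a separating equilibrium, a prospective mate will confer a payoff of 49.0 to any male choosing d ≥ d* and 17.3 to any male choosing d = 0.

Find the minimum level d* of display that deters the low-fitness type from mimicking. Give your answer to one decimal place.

4.1

A low-fitness male choosing d = 0 receives 17.3.
Imitating at d* instead would pay 49.0 at cost 7.7·d*, netting 49.0 − 7.7·d*.
Indifference: 17.3 = 49.0 − 7.7·d*, so d* = (49.0 − 17.3) / 7.7 ≈ 4.1.
At d* the low-fitness type's incentive constraint just binds; the high-fitness type strictly prefers d* since its per-unit cost is lower.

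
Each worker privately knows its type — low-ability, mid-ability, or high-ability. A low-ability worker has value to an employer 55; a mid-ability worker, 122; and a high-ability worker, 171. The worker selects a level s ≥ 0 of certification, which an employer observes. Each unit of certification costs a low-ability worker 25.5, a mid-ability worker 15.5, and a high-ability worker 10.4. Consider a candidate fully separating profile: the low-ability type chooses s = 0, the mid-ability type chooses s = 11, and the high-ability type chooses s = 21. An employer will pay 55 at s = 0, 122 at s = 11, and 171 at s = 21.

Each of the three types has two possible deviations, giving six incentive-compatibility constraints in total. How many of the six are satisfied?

Mid-ability (own payoff 122 − 15.5×11 = -48.5): to s=0 gives 55 → profitable ✗; to s=21 gives 171 − 15.5×21 = -154.5 → no gain ✓.
High-ability (own payoff 171 − 10.4×21 = -47.4): to s=0 gives 55 → profitable ✗; to s=11 gives 122 − 10.4×11 = 7.6 → profitable ✗.
Low-ability (own payoff 55): to s=11 gives 122 − 25.5×11 = -158.5 → no gain ✓; to s=21 gives 171 − 25.5×21 = -364.5 → no gain ✓.
3 of the 6 constraints hold; not an equilibrium.

3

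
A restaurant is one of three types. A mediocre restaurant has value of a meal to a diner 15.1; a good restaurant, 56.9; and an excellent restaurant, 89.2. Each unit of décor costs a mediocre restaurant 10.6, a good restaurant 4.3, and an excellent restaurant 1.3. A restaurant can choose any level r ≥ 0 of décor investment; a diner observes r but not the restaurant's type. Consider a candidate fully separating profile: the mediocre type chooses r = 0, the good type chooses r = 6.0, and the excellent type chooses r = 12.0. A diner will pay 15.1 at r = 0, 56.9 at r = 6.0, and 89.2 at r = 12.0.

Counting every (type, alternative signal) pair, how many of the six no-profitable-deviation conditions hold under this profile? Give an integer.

5

Good (own payoff 56.9 − 4.3×6.0 = 31.1): to r=0 gives 15.1 → no gain ✓; to r=12.0 gives 89.2 − 4.3×12.0 = 37.6 → profitable ✗.
Mediocre (own payoff 15.1): to r=6.0 gives 56.9 − 10.6×6.0 = -6.7 → no gain ✓; to r=12.0 gives 89.2 − 10.6×12.0 = -38 → no gain ✓.
Excellent (own payoff 89.2 − 1.3×12.0 = 73.6): to r=0 gives 15.1 → no gain ✓; to r=6.0 gives 56.9 − 1.3×6.0 = 49.1 → no gain ✓.
5 of the 6 constraints hold; not an equilibrium.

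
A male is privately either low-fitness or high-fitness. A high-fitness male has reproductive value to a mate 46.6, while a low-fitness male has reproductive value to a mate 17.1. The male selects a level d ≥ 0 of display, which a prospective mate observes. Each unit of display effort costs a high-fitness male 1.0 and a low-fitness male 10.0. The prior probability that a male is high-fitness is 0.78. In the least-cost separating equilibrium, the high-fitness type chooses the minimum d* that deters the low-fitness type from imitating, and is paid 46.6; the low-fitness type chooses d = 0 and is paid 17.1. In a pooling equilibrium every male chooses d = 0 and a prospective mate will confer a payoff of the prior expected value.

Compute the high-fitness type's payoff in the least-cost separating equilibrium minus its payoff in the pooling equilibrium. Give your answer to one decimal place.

3.5

Least-cost separating signal: d* solves 17.1 = 46.6 − 10.0·d*, so d* = (46.6 − 17.1)/10.0 = 2.95.
High-fitness type's separating payoff: 46.6 − 1.0 × d* = 46.6 − 1.0 × (46.6 − 17.1)/10.0 = 46.6 − 29.5/10.0 = 43.65.
Pooling payoff: 0.78 × 46.6 + 0.22 × 17.1 = 40.11.
Difference: 43.65 − 40.11 = 3.54, i.e. 3.5 to one decimal place.
The high-fitness type prefers to separate.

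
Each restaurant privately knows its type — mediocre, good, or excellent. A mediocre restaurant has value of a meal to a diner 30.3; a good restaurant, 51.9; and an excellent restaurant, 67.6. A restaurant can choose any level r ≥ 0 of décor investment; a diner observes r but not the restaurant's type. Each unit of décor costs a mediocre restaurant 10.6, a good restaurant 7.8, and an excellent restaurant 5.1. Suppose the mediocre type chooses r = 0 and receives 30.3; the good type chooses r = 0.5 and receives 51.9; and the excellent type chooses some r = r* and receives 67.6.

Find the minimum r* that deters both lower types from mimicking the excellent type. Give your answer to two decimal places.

3.52

Mediocre type (on-path payoff 30.3) won't mimic when 30.3 ≥ 67.6 − 10.6·r*, i.e. r* ≥ 3.52.
Good type (on-path payoff 51.9 − 7.8×0.5 = 48) won't mimic when 48 ≥ 67.6 − 7.8·r*, i.e. r* ≥ 2.51.
Both must hold, so r* = max(3.52, 2.51) = 3.52. The mediocre type's constraint binds.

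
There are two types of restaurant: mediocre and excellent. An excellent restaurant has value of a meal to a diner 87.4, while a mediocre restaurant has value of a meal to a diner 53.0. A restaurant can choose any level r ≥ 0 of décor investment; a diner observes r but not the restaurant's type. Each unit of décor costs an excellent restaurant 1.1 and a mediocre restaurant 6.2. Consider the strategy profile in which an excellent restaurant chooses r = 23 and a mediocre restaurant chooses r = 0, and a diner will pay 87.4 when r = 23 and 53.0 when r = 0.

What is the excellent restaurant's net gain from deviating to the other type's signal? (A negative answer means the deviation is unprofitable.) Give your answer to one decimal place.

Playing r = 23 the excellent restaurant receives 87.4 − 1.1 × 23 = 62.1.
Deviating to r = 0 yields 53.0 instead.
Gain from deviating: 53.0 − 62.1 = -9.1.
The gain is negative, so the excellent type's incentive-compatibility constraint is satisfied.

-9.1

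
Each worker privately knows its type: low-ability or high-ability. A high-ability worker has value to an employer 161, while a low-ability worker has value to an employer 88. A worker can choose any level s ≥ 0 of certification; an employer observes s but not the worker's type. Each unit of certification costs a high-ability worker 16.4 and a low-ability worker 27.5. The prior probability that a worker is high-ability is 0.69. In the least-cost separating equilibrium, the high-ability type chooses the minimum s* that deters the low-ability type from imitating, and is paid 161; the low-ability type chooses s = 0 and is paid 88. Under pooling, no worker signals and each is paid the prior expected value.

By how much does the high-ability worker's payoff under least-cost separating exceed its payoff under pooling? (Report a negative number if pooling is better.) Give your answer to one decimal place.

-20.9

Least-cost separating signal: s* solves 88 = 161 − 27.5·s*, so s* = (161 − 88)/27.5 ≈ 2.6545.
High-ability type's separating payoff: 161 − 16.4 × s* = 161 − 16.4 × (161 − 88)/27.5 = 161 − 1197.2/27.5 ≈ 117.465.
Pooling payoff: 0.69 × 161 + 0.31 × 88 = 138.37.
Difference: 117.465 − 138.37 = -20.905, i.e. -20.9 to one decimal place.
The high-ability type would prefer the pooling outcome.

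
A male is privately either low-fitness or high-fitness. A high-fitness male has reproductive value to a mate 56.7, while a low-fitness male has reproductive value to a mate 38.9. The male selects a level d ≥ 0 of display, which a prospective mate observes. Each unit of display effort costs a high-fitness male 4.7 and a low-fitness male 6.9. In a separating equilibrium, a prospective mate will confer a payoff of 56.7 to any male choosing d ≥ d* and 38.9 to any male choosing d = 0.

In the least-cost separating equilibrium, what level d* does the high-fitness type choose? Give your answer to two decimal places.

2.58

A low-fitness male choosing d = 0 receives 38.9.
Imitating at d* instead would pay 56.7 at cost 6.9·d*, netting 56.7 − 6.9·d*.
Indifference: 38.9 = 56.7 − 6.9·d*, so d* = (56.7 − 38.9) / 6.9 ≈ 2.58.
This is the low-fitness type's binding incentive-compatibility constraint; any d ≥ 2.58 sustains separation on that side.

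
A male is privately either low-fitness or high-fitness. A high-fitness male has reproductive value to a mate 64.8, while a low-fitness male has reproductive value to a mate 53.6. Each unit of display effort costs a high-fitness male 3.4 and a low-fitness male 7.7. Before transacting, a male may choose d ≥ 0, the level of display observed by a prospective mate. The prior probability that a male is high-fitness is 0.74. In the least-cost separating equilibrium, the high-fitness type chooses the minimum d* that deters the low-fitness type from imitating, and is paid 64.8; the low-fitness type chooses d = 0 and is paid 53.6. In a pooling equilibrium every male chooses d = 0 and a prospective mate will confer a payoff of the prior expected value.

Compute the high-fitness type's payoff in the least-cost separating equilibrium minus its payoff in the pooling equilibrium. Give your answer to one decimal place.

Least-cost separating signal: d* solves 53.6 = 64.8 − 7.7·d*, so d* = (64.8 − 53.6)/7.7 ≈ 1.4545.
High-fitness type's separating payoff: 64.8 − 3.4 × d* = 64.8 − 3.4 × (64.8 − 53.6)/7.7 = 64.8 − 38.08/7.7 ≈ 59.855.
Pooling payoff: 0.74 × 64.8 + 0.26 × 53.6 = 61.888.
Difference: 59.855 − 61.888 = -2.033, i.e. -2.0 to one decimal place.
The high-fitness type would prefer the pooling outcome.

-2.0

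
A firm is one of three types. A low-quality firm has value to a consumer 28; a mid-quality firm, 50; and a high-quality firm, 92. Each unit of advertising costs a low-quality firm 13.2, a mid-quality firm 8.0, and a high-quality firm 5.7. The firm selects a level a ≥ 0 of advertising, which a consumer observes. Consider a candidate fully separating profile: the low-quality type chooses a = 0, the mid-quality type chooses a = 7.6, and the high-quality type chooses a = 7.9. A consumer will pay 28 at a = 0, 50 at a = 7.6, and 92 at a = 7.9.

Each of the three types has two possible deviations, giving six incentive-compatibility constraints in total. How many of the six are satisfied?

4

Mid-quality (own payoff 50 − 8.0×7.6 = -10.8): to a=0 gives 28 → profitable ✗; to a=7.9 gives 92 − 8.0×7.9 = 28.8 → profitable ✗.
High-quality (own payoff 92 − 5.7×7.9 = 46.97): to a=0 gives 28 → no gain ✓; to a=7.6 gives 50 − 5.7×7.6 = 6.68 → no gain ✓.
Low-quality (own payoff 28): to a=7.6 gives 50 − 13.2×7.6 = -50.32 → no gain ✓; to a=7.9 gives 92 − 13.2×7.9 = -12.28 → no gain ✓.
4 of the 6 constraints hold; not an equilibrium.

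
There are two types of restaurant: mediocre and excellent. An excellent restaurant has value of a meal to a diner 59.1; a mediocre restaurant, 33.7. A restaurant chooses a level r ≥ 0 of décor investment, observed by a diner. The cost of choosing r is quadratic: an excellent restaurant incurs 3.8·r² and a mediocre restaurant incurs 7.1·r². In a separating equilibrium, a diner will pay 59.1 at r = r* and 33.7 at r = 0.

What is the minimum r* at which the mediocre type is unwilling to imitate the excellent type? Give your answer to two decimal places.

1.89

The mediocre type at r = 0 receives 33.7; imitating at r* yields 59.1 − 7.1·r*².
Indifference: 33.7 = 59.1 − 7.1·r*², so r*² = (59.1 − 33.7) / 7.1 ≈ 3.5775.
r* = √3.5775 ≈ 1.89.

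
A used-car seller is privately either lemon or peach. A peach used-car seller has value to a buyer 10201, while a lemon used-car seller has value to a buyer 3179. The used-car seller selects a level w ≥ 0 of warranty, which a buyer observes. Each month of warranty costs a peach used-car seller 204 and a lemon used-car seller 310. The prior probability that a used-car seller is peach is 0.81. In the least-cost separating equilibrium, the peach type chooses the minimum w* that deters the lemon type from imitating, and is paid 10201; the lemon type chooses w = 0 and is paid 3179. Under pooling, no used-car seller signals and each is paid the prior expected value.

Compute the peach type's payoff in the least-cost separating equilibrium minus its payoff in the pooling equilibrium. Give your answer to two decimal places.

-3286.75

Least-cost separating signal: w* solves 3179 = 10201 − 310·w*, so w* = (10201 − 3179)/310 ≈ 22.6516.
Peach type's separating payoff: 10201 − 204 × w* = 10201 − 204 × (10201 − 3179)/310 = 10201 − 1432488/310 ≈ 5580.0710.
Pooling payoff: 0.81 × 10201 + 0.19 × 3179 = 8866.82.
Difference: 5580.0710 − 8866.82 = -3286.749, i.e. -3286.75 to two decimal places.
The peach type would prefer the pooling outcome.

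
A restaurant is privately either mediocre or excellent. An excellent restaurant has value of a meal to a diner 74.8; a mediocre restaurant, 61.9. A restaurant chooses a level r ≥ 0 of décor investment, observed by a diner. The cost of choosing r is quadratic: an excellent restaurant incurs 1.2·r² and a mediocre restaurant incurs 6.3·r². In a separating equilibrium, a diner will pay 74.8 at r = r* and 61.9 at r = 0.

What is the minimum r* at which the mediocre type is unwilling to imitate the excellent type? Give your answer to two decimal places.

The mediocre type at r = 0 receives 61.9; imitating at r* yields 74.8 − 6.3·r*².
Indifference: 61.9 = 74.8 − 6.3·r*², so r*² = (74.8 − 61.9) / 6.3 ≈ 2.0476.
r* = √2.0476 ≈ 1.43.

1.43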